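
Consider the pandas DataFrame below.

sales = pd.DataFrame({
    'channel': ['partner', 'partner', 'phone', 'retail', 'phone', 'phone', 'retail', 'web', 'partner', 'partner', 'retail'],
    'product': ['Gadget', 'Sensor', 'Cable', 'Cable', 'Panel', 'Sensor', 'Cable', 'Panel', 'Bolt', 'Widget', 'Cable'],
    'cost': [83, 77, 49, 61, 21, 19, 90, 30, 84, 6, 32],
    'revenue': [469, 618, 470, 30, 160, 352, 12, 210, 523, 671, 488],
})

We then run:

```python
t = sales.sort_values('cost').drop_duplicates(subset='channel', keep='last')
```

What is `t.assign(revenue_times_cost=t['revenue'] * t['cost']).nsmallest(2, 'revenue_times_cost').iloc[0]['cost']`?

90

sort by cost:
    channel product  cost  revenue
9   partner  Widget     6      671
5     phone  Sensor    19      352
4     phone   Panel    21      160
7       web   Panel    30      210
10   retail   Cable    32      488
2     phone   Cable    49      470
3    retail   Cable    61       30
1   partner  Sensor    77      618
0   partner  Gadget    83      469
8   partner    Bolt    84      523
6    retail   Cable    90       12
drop duplicate channel (keep=last):
   channel product  cost  revenue
7      web   Panel    30      210
2    phone   Cable    49      470
8  partner    Bolt    84      523
6   retail   Cable    90       12
add column revenue_times_cost = t['revenue'] * t['cost']:
   channel product  cost  revenue  revenue_times_cost
7      web   Panel    30      210                6300
2    phone   Cable    49      470               23030
8  partner    Bolt    84      523               43932
6   retail   Cable    90       12                1080
take 2 rows with smallest revenue_times_cost:
  channel product  cost  revenue  revenue_times_cost
6  retail   Cable    90       12                1080
7     web   Panel    30      210                6300
Hence 90.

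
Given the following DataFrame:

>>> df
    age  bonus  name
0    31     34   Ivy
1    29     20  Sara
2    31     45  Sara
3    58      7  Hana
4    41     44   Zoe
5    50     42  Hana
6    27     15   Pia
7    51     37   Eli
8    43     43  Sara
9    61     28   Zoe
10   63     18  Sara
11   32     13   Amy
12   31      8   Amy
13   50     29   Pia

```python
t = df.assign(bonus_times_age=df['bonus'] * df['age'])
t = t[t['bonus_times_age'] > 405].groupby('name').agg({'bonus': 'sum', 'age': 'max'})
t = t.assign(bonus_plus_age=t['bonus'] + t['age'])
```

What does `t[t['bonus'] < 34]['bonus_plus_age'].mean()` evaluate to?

62.0

add column bonus_times_age = df['bonus'] * df['age']:
    age  bonus  name  bonus_times_age
0    31     34   Ivy             1054
1    29     20  Sara              580
2    31     45  Sara             1395
3    58      7  Hana              406
4    41     44   Zoe             1804
5    50     42  Hana             2100
6    27     15   Pia              405
7    51     37   Eli             1887
8    43     43  Sara             1849
9    61     28   Zoe             1708
10   63     18  Sara             1134
11   32     13   Amy              416
12   31      8   Amy              248
13   50     29   Pia             1450
filter rows where bonus_times_age > 405:
    age  bonus  name  bonus_times_age
0    31     34   Ivy             1054
1    29     20  Sara              580
2    31     45  Sara             1395
3    58      7  Hana              406
4    41     44   Zoe             1804
5    50     42  Hana             2100
7    51     37   Eli             1887
8    43     43  Sara             1849
9    61     28   Zoe             1708
10   63     18  Sara             1134
11   32     13   Amy              416
13   50     29   Pia             1450
group by name: sum(bonus), max(age):
      bonus  age
name            
Amy      13   32
Eli      37   51
Hana     49   58
Ivy      34   31
Pia      29   50
Sara    126   63
Zoe      72   61
add column bonus_plus_age = t['bonus'] + t['age']:
      bonus  age  bonus_plus_age
name                            
Amy      13   32              45
Eli      37   51              88
Hana     49   58             107
Ivy      34   31              65
Pia      29   50              79
Sara    126   63             189
Zoe      72   61             133
filter rows where bonus < 34:
      bonus  age  bonus_plus_age
name                            
Amy      13   32              45
Pia      29   50              79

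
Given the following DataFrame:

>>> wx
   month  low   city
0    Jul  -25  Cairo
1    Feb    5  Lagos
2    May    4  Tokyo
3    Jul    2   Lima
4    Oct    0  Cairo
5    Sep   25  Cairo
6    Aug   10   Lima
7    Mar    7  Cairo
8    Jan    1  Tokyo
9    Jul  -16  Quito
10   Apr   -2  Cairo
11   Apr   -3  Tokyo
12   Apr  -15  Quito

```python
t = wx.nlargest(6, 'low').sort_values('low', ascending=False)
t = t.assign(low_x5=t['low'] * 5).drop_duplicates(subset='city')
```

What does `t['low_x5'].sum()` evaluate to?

220

take 6 rows with largest low:
  month  low   city
5   Sep   25  Cairo
6   Aug   10   Lima
7   Mar    7  Cairo
1   Feb    5  Lagos
2   May    4  Tokyo
3   Jul    2   Lima
sort by low descending:
  month  low   city
5   Sep   25  Cairo
6   Aug   10   Lima
7   Mar    7  Cairo
1   Feb    5  Lagos
2   May    4  Tokyo
3   Jul    2   Lima
add column low_x5 = t['low'] * 5:
  month  low   city  low_x5
5   Sep   25  Cairo     125
6   Aug   10   Lima      50
7   Mar    7  Cairo      35
1   Feb    5  Lagos      25
2   May    4  Tokyo      20
3   Jul    2   Lima      10
drop duplicate city (keep=first):
  month  low   city  low_x5
5   Sep   25  Cairo     125
6   Aug   10   Lima      50
1   Feb    5  Lagos      25
2   May    4  Tokyo      20
Then the sum of column 'low_x5': 220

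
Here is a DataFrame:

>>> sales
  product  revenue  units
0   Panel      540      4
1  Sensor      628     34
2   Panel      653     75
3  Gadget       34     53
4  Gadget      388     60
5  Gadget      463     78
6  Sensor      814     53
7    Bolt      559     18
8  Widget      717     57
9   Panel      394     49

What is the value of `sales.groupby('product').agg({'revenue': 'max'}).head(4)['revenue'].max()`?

group by product, max of revenue:
         revenue
product         
Bolt         559
Gadget       463
Panel        653
Sensor       814
Widget       717
take first 4 rows:
         revenue
product         
Bolt         559
Gadget       463
Panel        653
Sensor       814
Taking the max of column 'revenue' gives 814.

814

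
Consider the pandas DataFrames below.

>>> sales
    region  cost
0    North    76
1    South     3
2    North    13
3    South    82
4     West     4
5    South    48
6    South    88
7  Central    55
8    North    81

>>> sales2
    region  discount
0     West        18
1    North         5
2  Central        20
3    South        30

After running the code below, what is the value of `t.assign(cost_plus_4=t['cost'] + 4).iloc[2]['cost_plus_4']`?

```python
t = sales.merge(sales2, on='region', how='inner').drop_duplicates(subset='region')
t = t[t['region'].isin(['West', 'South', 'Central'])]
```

merge on 'region' (how='inner') → 9 rows:
    region  cost  discount
0    North    76         5
1    South     3        30
2    North    13         5
3    South    82        30
4     West     4        18
5    South    48        30
6    South    88        30
7  Central    55        20
8    North    81         5
drop duplicate region (keep=first):
    region  cost  discount
0    North    76         5
1    South     3        30
4     West     4        18
7  Central    55        20
filter rows where region in ['West', 'South', 'Central']:
    region  cost  discount
1    South     3        30
4     West     4        18
7  Central    55        20
add column cost_plus_4 = t['cost'] + 4:
    region  cost  discount  cost_plus_4
1    South     3        30            7
4     West     4        18            8
7  Central    55        20           59
Reading off the value at position 2, column 'cost_plus_4', we get 59.

59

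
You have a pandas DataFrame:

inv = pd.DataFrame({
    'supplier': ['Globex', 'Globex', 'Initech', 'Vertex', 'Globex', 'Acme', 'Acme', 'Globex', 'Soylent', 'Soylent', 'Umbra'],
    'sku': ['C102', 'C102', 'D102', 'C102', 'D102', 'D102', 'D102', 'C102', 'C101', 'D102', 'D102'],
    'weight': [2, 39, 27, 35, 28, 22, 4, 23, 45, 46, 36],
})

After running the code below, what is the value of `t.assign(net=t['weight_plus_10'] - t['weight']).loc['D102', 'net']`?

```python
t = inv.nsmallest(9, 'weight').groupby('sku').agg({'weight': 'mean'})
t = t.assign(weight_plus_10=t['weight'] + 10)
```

10.0

take 9 rows with smallest weight:
   supplier   sku  weight
0    Globex  C102       2
6      Acme  D102       4
5      Acme  D102      22
7    Globex  C102      23
2   Initech  D102      27
4    Globex  D102      28
3    Vertex  C102      35
10    Umbra  D102      36
1    Globex  C102      39
group by sku, mean of weight:
      weight
sku         
C102   24.75
D102   23.40
add column weight_plus_10 = t['weight'] + 10:
      weight  weight_plus_10
sku                         
C102   24.75           34.75
D102   23.40           33.40
add column net = t['weight_plus_10'] - t['weight']:
      weight  weight_plus_10   net
sku                               
C102   24.75           34.75  10.0
D102   23.40           33.40  10.0
The value at row 'D102', column 'net' is 10.0.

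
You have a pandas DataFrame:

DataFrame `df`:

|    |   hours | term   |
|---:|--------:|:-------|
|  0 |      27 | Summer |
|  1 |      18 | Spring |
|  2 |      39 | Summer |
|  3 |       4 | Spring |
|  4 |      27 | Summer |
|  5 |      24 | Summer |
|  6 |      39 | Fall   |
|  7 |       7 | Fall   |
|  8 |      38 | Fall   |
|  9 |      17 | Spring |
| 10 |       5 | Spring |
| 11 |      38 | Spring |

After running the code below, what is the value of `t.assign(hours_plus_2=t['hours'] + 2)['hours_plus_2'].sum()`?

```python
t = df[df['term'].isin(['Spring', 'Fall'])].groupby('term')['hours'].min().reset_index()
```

filter rows where term in ['Spring', 'Fall']:
    hours    term
1      18  Spring
3       4  Spring
6      39    Fall
7       7    Fall
8      38    Fall
9      17  Spring
10      5  Spring
11     38  Spring
group by term, min of hours:
term
Fall      7
Spring    4
Name: hours, dtype: int64
reset_index():
     term  hours
0    Fall      7
1  Spring      4
add column hours_plus_2 = t['hours'] + 2:
     term  hours  hours_plus_2
0    Fall      7             9
1  Spring      4             6
Reading off the sum of column 'hours_plus_2', we get 15.

15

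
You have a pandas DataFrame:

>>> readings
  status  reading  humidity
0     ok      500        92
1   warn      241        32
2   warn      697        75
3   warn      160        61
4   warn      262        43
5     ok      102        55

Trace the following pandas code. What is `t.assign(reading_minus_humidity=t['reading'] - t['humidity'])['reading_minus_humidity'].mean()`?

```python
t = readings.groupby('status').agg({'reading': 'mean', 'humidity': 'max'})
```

group by status: mean(reading), max(humidity):
        reading  humidity
status                   
ok        301.0        92
warn      340.0        75
add column reading_minus_humidity = t['reading'] - t['humidity']:
        reading  humidity  reading_minus_humidity
status                                           
ok        301.0        92                   209.0
warn      340.0        75                   265.0
Reading off the mean of column 'reading_minus_humidity', we get 237.0.

237.0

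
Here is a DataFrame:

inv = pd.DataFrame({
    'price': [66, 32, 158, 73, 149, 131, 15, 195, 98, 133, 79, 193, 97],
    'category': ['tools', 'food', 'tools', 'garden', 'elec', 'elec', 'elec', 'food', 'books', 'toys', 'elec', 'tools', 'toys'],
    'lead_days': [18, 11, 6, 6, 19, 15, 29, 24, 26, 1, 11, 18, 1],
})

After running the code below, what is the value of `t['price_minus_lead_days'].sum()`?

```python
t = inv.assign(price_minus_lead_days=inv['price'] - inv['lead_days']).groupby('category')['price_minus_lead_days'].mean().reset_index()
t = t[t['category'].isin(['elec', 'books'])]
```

147.0

add column price_minus_lead_days = inv['price'] - inv['lead_days']:
    price category  lead_days  price_minus_lead_days
0      66    tools         18                     48
1      32     food         11                     21
2     158    tools          6                    152
3      73   garden          6                     67
4     149     elec         19                    130
5     131     elec         15                    116
6      15     elec         29                    -14
7     195     food         24                    171
8      98    books         26                     72
9     133     toys          1                    132
10     79     elec         11                     68
11    193    tools         18                    175
12     97     toys          1                     96
group by category, mean of price_minus_lead_days:
category
books      72.0
elec       75.0
food       96.0
garden     67.0
tools     125.0
toys      114.0
Name: price_minus_lead_days, dtype: float64
reset_index():
  category  price_minus_lead_days
0    books                   72.0
1     elec                   75.0
2     food                   96.0
3   garden                   67.0
4    tools                  125.0
5     toys                  114.0
filter rows where category in ['elec', 'books']:
  category  price_minus_lead_days
0    books                   72.0
1     elec                   75.0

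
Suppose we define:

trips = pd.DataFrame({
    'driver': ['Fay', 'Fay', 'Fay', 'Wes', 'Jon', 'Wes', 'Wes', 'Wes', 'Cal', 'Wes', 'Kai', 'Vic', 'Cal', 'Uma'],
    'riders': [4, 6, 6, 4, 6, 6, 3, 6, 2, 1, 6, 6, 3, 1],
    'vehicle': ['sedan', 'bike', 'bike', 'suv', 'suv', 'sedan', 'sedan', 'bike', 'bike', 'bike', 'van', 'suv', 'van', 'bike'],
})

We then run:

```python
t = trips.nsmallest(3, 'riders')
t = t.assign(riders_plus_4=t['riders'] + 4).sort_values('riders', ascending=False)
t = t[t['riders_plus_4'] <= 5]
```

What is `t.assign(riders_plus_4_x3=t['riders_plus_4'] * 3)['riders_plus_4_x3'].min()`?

take 3 rows with smallest riders:
   driver  riders vehicle
9     Wes       1    bike
13    Uma       1    bike
8     Cal       2    bike
add column riders_plus_4 = t['riders'] + 4:
   driver  riders vehicle  riders_plus_4
9     Wes       1    bike              5
13    Uma       1    bike              5
8     Cal       2    bike              6
sort by riders descending:
   driver  riders vehicle  riders_plus_4
8     Cal       2    bike              6
9     Wes       1    bike              5
13    Uma       1    bike              5
filter rows where riders_plus_4 <= 5:
   driver  riders vehicle  riders_plus_4
9     Wes       1    bike              5
13    Uma       1    bike              5
add column riders_plus_4_x3 = t['riders_plus_4'] * 3:
   driver  riders vehicle  riders_plus_4  riders_plus_4_x3
9     Wes       1    bike              5                15
13    Uma       1    bike              5                15
min of column 'riders_plus_4_x3' → 15

15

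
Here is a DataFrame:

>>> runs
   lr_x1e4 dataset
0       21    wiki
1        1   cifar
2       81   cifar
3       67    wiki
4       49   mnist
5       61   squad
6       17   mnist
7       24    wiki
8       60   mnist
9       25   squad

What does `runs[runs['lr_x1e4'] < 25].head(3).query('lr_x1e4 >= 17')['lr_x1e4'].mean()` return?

19.0

filter rows where lr_x1e4 < 25:
   lr_x1e4 dataset
0       21    wiki
1        1   cifar
6       17   mnist
7       24    wiki
take first 3 rows:
   lr_x1e4 dataset
0       21    wiki
1        1   cifar
6       17   mnist
filter rows where lr_x1e4 >= 17:
   lr_x1e4 dataset
0       21    wiki
6       17   mnist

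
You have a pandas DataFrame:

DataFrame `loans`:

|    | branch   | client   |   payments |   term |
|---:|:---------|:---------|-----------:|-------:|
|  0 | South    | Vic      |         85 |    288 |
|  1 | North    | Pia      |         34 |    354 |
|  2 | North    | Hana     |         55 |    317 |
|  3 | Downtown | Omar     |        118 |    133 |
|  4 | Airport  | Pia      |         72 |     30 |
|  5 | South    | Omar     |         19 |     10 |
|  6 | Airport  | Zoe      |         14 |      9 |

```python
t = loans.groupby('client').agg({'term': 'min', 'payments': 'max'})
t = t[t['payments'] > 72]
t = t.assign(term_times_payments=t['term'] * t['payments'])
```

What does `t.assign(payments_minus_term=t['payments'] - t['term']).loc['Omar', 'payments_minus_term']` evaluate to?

group by client: min(term), max(payments):
        term  payments
client                
Hana     317        55
Omar      10       118
Pia       30        72
Vic      288        85
Zoe        9        14
filter rows where payments > 72:
        term  payments
client                
Omar      10       118
Vic      288        85
add column term_times_payments = t['term'] * t['payments']:
        term  payments  term_times_payments
client                                     
Omar      10       118                 1180
Vic      288        85                24480
add column payments_minus_term = t['payments'] - t['term']:
        term  payments  term_times_payments  payments_minus_term
client                                                          
Omar      10       118                 1180                  108
Vic      288        85                24480                 -203
Then the value at row 'Omar', column 'payments_minus_term': 108

108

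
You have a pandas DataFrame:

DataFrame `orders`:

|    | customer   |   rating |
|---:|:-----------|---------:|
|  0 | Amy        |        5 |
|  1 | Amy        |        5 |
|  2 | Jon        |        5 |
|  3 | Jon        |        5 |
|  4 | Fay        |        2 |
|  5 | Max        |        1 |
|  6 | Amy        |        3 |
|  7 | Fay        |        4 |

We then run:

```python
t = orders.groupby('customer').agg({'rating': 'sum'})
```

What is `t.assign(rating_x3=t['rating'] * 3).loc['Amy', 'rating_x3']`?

group by customer, sum of rating:
          rating
customer        
Amy           13
Fay            6
Jon           10
Max            1
add column rating_x3 = t['rating'] * 3:
          rating  rating_x3
customer                   
Amy           13         39
Fay            6         18
Jon           10         30
Max            1          3
Then the value at row 'Amy', column 'rating_x3': 39

39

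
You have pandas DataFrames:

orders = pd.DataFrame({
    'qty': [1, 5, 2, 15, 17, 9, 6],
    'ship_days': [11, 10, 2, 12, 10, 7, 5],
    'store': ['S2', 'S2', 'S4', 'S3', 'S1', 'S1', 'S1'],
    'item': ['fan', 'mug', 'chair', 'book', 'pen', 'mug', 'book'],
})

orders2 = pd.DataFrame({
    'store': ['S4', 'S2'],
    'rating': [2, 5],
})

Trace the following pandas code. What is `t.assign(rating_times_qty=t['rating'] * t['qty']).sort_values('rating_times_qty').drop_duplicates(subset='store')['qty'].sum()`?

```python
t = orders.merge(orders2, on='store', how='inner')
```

merge on 'store' (how='inner') → 3 rows:
   qty  ship_days store   item  rating
0    1         11    S2    fan       5
1    5         10    S2    mug       5
2    2          2    S4  chair       2
add column rating_times_qty = t['rating'] * t['qty']:
   qty  ship_days store   item  rating  rating_times_qty
0    1         11    S2    fan       5                 5
1    5         10    S2    mug       5                25
2    2          2    S4  chair       2                 4
sort by rating_times_qty:
   qty  ship_days store   item  rating  rating_times_qty
2    2          2    S4  chair       2                 4
0    1         11    S2    fan       5                 5
1    5         10    S2    mug       5                25
drop duplicate store (keep=first):
   qty  ship_days store   item  rating  rating_times_qty
2    2          2    S4  chair       2                 4
0    1         11    S2    fan       5                 5
The sum of column 'qty' is 3.

3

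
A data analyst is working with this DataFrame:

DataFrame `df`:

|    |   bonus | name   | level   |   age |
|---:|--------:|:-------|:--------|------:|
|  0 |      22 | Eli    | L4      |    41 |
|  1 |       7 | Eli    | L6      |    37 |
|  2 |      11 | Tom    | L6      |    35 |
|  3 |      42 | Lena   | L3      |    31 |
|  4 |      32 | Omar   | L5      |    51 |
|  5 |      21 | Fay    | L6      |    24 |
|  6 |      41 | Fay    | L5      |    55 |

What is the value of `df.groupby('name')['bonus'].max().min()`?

11

group by name, max of bonus:
name
Eli     22
Fay     41
Lena    42
Omar    32
Tom     11
Name: bonus, dtype: int64
Reading off the min of the resulting series, we get 11.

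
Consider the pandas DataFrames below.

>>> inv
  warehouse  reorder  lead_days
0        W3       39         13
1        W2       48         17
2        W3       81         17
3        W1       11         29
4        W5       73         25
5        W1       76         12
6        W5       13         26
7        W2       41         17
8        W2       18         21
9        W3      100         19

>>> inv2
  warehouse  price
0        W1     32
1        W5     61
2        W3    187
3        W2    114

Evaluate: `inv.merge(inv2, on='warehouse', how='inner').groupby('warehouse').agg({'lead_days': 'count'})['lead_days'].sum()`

merge on 'warehouse' (how='inner') → 10 rows:
  warehouse  reorder  lead_days  price
0        W3       39         13    187
1        W2       48         17    114
2        W3       81         17    187
3        W1       11         29     32
4        W5       73         25     61
5        W1       76         12     32
6        W5       13         26     61
7        W2       41         17    114
8        W2       18         21    114
9        W3      100         19    187
group by warehouse, count of lead_days:
           lead_days
warehouse           
W1                 2
W2                 3
W3                 3
W5                 2
Hence 10.

10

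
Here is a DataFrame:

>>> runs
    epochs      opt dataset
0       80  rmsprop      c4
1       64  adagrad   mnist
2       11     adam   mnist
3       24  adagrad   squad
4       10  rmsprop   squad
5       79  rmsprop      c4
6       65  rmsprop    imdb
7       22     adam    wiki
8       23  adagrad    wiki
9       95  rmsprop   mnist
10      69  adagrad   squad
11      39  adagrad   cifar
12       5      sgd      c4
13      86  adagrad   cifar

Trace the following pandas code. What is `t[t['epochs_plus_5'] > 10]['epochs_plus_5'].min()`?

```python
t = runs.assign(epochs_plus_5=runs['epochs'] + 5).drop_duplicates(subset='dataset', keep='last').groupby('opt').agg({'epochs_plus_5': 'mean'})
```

add column epochs_plus_5 = runs['epochs'] + 5:
    epochs      opt dataset  epochs_plus_5
0       80  rmsprop      c4             85
1       64  adagrad   mnist             69
2       11     adam   mnist             16
3       24  adagrad   squad             29
4       10  rmsprop   squad             15
5       79  rmsprop      c4             84
6       65  rmsprop    imdb             70
7       22     adam    wiki             27
8       23  adagrad    wiki             28
9       95  rmsprop   mnist            100
10      69  adagrad   squad             74
11      39  adagrad   cifar             44
12       5      sgd      c4             10
13      86  adagrad   cifar             91
drop duplicate dataset (keep=last):
    epochs      opt dataset  epochs_plus_5
6       65  rmsprop    imdb             70
8       23  adagrad    wiki             28
9       95  rmsprop   mnist            100
10      69  adagrad   squad             74
12       5      sgd      c4             10
13      86  adagrad   cifar             91
group by opt, mean of epochs_plus_5:
         epochs_plus_5
opt                   
adagrad      64.333333
rmsprop      85.000000
sgd          10.000000
filter rows where epochs_plus_5 > 10:
         epochs_plus_5
opt                   
adagrad      64.333333
rmsprop      85.000000
Finally, min of column 'epochs_plus_5' = 64.3333333333.

64.3333333333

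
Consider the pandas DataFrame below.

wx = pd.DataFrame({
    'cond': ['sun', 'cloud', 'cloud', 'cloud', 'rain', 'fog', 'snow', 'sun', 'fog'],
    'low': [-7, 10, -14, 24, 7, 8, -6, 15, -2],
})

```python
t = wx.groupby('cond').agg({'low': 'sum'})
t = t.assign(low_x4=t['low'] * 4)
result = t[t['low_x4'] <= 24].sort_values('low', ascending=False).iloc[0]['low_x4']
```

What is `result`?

24

group by cond, sum of low:
       low
cond      
cloud   20
fog      6
rain     7
snow    -6
sun      8
add column low_x4 = t['low'] * 4:
       low  low_x4
cond              
cloud   20      80
fog      6      24
rain     7      28
snow    -6     -24
sun      8      32
filter rows where low_x4 <= 24:
      low  low_x4
cond             
fog     6      24
snow   -6     -24
sort by low descending:
      low  low_x4
cond             
fog     6      24
snow   -6     -24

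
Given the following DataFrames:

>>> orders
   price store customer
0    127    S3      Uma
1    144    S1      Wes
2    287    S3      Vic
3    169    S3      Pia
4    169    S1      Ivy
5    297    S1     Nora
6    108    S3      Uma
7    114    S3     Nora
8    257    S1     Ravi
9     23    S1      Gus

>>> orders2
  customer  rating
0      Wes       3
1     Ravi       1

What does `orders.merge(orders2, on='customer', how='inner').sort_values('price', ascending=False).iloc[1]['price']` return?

144

merge on 'customer' (how='inner') → 2 rows:
   price store customer  rating
0    144    S1      Wes       3
1    257    S1     Ravi       1
sort by price descending:
   price store customer  rating
1    257    S1     Ravi       1
0    144    S1      Wes       3
Then the value at position 1, column 'price': 144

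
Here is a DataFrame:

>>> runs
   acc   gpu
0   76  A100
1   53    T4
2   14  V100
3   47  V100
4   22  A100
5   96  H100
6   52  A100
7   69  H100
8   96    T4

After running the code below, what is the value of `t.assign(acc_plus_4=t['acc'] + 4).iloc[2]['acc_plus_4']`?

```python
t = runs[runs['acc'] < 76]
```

51

filter rows where acc < 76:
   acc   gpu
1   53    T4
2   14  V100
3   47  V100
4   22  A100
6   52  A100
7   69  H100
add column acc_plus_4 = t['acc'] + 4:
   acc   gpu  acc_plus_4
1   53    T4          57
2   14  V100          18
3   47  V100          51
4   22  A100          26
6   52  A100          56
7   69  H100          73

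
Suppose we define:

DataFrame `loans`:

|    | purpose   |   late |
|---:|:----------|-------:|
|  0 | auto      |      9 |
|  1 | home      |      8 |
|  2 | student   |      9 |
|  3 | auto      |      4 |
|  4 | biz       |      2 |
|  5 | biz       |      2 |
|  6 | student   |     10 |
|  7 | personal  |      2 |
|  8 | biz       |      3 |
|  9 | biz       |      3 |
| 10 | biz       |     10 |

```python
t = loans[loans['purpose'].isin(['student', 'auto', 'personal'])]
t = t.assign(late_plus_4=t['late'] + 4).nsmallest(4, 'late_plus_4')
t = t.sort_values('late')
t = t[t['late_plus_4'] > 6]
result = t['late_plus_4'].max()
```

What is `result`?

filter rows where purpose in ['student', 'auto', 'personal']:
    purpose  late
0      auto     9
2   student     9
3      auto     4
6   student    10
7  personal     2
add column late_plus_4 = t['late'] + 4:
    purpose  late  late_plus_4
0      auto     9           13
2   student     9           13
3      auto     4            8
6   student    10           14
7  personal     2            6
take 4 rows with smallest late_plus_4:
    purpose  late  late_plus_4
7  personal     2            6
3      auto     4            8
0      auto     9           13
2   student     9           13
sort by late:
    purpose  late  late_plus_4
7  personal     2            6
3      auto     4            8
0      auto     9           13
2   student     9           13
filter rows where late_plus_4 > 6:
   purpose  late  late_plus_4
3     auto     4            8
0     auto     9           13
2  student     9           13

13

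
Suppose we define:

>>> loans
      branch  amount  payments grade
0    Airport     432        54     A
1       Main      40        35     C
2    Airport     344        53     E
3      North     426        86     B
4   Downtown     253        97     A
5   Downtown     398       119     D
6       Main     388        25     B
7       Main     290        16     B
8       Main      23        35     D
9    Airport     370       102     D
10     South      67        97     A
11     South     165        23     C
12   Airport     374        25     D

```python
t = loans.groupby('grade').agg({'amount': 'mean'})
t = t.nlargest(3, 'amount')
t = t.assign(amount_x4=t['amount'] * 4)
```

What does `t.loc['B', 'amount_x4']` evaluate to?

group by grade, mean of amount:
           amount
grade            
A      250.666667
B      368.000000
C      102.500000
D      291.250000
E      344.000000
take 3 rows with largest amount:
       amount
grade        
B      368.00
E      344.00
D      291.25
add column amount_x4 = t['amount'] * 4:
       amount  amount_x4
grade                   
B      368.00     1472.0
E      344.00     1376.0
D      291.25     1165.0
Reading off the value at row 'B', column 'amount_x4', we get 1472.0.

1472.0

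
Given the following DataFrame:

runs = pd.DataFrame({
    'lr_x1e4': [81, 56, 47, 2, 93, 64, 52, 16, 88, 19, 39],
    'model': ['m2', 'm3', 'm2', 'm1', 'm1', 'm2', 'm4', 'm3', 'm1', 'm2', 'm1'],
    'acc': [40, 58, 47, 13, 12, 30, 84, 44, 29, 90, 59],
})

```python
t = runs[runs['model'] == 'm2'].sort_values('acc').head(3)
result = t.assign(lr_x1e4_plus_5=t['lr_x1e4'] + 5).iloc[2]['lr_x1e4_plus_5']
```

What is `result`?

filter rows where model == 'm2':
   lr_x1e4 model  acc
0       81    m2   40
2       47    m2   47
5       64    m2   30
9       19    m2   90
sort by acc:
   lr_x1e4 model  acc
5       64    m2   30
0       81    m2   40
2       47    m2   47
9       19    m2   90
take first 3 rows:
   lr_x1e4 model  acc
5       64    m2   30
0       81    m2   40
2       47    m2   47
add column lr_x1e4_plus_5 = t['lr_x1e4'] + 5:
   lr_x1e4 model  acc  lr_x1e4_plus_5
5       64    m2   30              69
0       81    m2   40              86
2       47    m2   47              52
value at position 2, column 'lr_x1e4_plus_5' → 52

52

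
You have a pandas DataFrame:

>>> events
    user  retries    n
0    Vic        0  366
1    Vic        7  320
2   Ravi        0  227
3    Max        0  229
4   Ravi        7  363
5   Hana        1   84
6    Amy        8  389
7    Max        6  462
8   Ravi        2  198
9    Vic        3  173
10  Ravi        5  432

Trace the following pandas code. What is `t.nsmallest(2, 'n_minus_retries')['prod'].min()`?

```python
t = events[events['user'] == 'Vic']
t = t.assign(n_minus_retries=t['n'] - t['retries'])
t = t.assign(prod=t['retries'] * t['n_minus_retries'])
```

510

filter rows where user == 'Vic':
  user  retries    n
0  Vic        0  366
1  Vic        7  320
9  Vic        3  173
add column n_minus_retries = t['n'] - t['retries']:
  user  retries    n  n_minus_retries
0  Vic        0  366              366
1  Vic        7  320              313
9  Vic        3  173              170
add column prod = t['retries'] * t['n_minus_retries']:
  user  retries    n  n_minus_retries  prod
0  Vic        0  366              366     0
1  Vic        7  320              313  2191
9  Vic        3  173              170   510
take 2 rows with smallest n_minus_retries:
  user  retries    n  n_minus_retries  prod
9  Vic        3  173              170   510
1  Vic        7  320              313  2191
Hence 510.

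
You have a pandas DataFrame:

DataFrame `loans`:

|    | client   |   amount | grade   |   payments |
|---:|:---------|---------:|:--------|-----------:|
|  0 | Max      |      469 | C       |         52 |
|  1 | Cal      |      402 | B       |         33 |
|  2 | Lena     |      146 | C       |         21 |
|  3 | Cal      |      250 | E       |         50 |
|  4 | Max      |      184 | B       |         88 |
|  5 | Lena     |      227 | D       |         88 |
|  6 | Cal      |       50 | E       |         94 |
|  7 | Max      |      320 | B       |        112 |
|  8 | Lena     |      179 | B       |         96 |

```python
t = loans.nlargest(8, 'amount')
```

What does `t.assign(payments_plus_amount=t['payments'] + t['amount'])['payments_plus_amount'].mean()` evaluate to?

take 8 rows with largest amount:
  client  amount grade  payments
0    Max     469     C        52
1    Cal     402     B        33
7    Max     320     B       112
3    Cal     250     E        50
5   Lena     227     D        88
4    Max     184     B        88
8   Lena     179     B        96
2   Lena     146     C        21
add column payments_plus_amount = t['payments'] + t['amount']:
  client  amount grade  payments  payments_plus_amount
0    Max     469     C        52                   521
1    Cal     402     B        33                   435
7    Max     320     B       112                   432
3    Cal     250     E        50                   300
5   Lena     227     D        88                   315
4    Max     184     B        88                   272
8   Lena     179     B        96                   275
2   Lena     146     C        21                   167
Taking the mean of column 'payments_plus_amount' gives 339.625.

339.625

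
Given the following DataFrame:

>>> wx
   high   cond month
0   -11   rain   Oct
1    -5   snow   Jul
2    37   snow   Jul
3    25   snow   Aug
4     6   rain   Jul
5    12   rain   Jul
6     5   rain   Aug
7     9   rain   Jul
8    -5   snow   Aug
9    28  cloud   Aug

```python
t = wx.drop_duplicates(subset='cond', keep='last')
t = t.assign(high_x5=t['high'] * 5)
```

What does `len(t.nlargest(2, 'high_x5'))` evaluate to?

2

drop duplicate cond (keep=last):
   high   cond month
7     9   rain   Jul
8    -5   snow   Aug
9    28  cloud   Aug
add column high_x5 = t['high'] * 5:
   high   cond month  high_x5
7     9   rain   Jul       45
8    -5   snow   Aug      -25
9    28  cloud   Aug      140
take 2 rows with largest high_x5:
   high   cond month  high_x5
9    28  cloud   Aug      140
7     9   rain   Jul       45
Reading off the number of rows, we get 2.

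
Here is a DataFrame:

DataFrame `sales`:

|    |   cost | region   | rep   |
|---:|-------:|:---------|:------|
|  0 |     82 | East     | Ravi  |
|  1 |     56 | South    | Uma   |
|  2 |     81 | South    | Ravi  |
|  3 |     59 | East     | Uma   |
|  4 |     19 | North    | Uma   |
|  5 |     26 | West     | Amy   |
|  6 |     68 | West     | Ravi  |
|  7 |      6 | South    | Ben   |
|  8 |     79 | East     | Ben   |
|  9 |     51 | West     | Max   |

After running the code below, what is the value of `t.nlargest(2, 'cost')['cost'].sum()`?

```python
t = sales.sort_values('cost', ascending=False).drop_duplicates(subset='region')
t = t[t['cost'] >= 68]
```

163

sort by cost descending:
   cost region   rep
0    82   East  Ravi
2    81  South  Ravi
8    79   East   Ben
6    68   West  Ravi
3    59   East   Uma
1    56  South   Uma
9    51   West   Max
5    26   West   Amy
4    19  North   Uma
7     6  South   Ben
drop duplicate region (keep=first):
   cost region   rep
0    82   East  Ravi
2    81  South  Ravi
6    68   West  Ravi
4    19  North   Uma
filter rows where cost >= 68:
   cost region   rep
0    82   East  Ravi
2    81  South  Ravi
6    68   West  Ravi
take 2 rows with largest cost:
   cost region   rep
0    82   East  Ravi
2    81  South  Ravi
The sum of column 'cost' is 163.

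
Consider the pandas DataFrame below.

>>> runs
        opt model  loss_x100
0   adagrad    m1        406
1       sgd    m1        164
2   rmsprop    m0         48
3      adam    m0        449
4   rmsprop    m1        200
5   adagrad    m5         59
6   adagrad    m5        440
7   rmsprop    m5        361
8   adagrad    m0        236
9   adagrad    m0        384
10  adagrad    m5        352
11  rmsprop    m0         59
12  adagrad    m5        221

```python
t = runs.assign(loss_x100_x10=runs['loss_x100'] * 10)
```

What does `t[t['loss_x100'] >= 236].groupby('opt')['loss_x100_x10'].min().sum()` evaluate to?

add column loss_x100_x10 = runs['loss_x100'] * 10:
        opt model  loss_x100  loss_x100_x10
0   adagrad    m1        406           4060
1       sgd    m1        164           1640
2   rmsprop    m0         48            480
3      adam    m0        449           4490
4   rmsprop    m1        200           2000
5   adagrad    m5         59            590
6   adagrad    m5        440           4400
7   rmsprop    m5        361           3610
8   adagrad    m0        236           2360
9   adagrad    m0        384           3840
10  adagrad    m5        352           3520
11  rmsprop    m0         59            590
12  adagrad    m5        221           2210
filter rows where loss_x100 >= 236:
        opt model  loss_x100  loss_x100_x10
0   adagrad    m1        406           4060
3      adam    m0        449           4490
6   adagrad    m5        440           4400
7   rmsprop    m5        361           3610
8   adagrad    m0        236           2360
9   adagrad    m0        384           3840
10  adagrad    m5        352           3520
group by opt, min of loss_x100_x10:
opt
adagrad    2360
adam       4490
rmsprop    3610
Name: loss_x100_x10, dtype: int64
Taking the sum of the resulting series gives 10460.

10460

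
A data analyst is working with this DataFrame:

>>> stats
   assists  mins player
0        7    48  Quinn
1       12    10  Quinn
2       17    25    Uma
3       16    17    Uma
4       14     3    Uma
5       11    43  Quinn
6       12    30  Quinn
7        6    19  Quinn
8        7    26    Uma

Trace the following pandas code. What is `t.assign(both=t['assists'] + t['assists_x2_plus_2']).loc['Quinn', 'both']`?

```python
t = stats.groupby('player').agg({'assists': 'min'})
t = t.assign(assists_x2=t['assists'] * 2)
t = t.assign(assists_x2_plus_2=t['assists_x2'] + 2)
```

group by player, min of assists:
        assists
player         
Quinn         6
Uma           7
add column assists_x2 = t['assists'] * 2:
        assists  assists_x2
player                     
Quinn         6          12
Uma           7          14
add column assists_x2_plus_2 = t['assists_x2'] + 2:
        assists  assists_x2  assists_x2_plus_2
player                                        
Quinn         6          12                 14
Uma           7          14                 16
add column both = t['assists'] + t['assists_x2_plus_2']:
        assists  assists_x2  assists_x2_plus_2  both
player                                              
Quinn         6          12                 14    20
Uma           7          14                 16    23
The value at row 'Quinn', column 'both' is 20.

20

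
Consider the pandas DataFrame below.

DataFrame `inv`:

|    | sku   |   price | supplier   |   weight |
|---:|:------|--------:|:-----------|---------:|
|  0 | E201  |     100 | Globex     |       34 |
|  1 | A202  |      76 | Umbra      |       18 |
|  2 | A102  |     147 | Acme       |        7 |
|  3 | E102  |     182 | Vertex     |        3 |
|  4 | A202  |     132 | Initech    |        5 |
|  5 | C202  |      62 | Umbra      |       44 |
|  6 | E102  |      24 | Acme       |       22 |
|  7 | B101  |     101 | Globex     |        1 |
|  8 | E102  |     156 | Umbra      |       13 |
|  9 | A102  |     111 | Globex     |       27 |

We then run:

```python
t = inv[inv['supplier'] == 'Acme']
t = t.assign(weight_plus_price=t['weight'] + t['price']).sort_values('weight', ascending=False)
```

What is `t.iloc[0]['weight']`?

filter rows where supplier == 'Acme':
    sku  price supplier  weight
2  A102    147     Acme       7
6  E102     24     Acme      22
add column weight_plus_price = t['weight'] + t['price']:
    sku  price supplier  weight  weight_plus_price
2  A102    147     Acme       7                154
6  E102     24     Acme      22                 46
sort by weight descending:
    sku  price supplier  weight  weight_plus_price
6  E102     24     Acme      22                 46
2  A102    147     Acme       7                154
value at position 0, column 'weight' → 22

22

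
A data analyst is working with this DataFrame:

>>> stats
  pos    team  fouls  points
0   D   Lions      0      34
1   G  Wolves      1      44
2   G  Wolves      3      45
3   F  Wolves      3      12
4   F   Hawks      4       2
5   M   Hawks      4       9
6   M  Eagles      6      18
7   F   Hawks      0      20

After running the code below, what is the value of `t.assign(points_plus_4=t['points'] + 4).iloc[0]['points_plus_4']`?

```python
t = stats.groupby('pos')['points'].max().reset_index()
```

38

group by pos, max of points:
pos
D    34
F    20
G    45
M    18
Name: points, dtype: int64
reset_index():
  pos  points
0   D      34
1   F      20
2   G      45
3   M      18
add column points_plus_4 = t['points'] + 4:
  pos  points  points_plus_4
0   D      34             38
1   F      20             24
2   G      45             49
3   M      18             22
The value at position 0, column 'points_plus_4' is 38.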